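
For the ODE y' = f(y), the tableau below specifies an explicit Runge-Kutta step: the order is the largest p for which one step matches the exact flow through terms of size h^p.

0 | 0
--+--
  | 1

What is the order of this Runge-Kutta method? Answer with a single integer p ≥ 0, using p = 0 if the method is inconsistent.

1

b = (1)
c = (0)
Σ b_i: 1·1 = 1 ✓; 1 stage ⇒ order 1.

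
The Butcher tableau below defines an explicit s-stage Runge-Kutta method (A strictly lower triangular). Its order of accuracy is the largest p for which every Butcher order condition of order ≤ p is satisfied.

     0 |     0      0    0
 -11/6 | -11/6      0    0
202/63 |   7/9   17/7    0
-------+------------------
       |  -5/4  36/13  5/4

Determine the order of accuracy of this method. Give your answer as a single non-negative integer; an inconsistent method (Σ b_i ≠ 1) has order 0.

b = (-5/4, 36/13, 5/4)
c = (0, -11/6, 202/63)
Ac = (0, 0, -187/42)
Σ b_i: (-5/4)·1 + 36/13·1 + 5/4·1 = 36/13 ≠ 1 ⇒ order 0.

0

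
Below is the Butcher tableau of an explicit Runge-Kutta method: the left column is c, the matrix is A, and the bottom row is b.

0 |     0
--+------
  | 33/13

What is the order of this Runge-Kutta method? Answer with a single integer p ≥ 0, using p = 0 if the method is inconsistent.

0

b = (33/13)
c = (0)
Σ b_i: 33/13·1 = 33/13 ≠ 1 ⇒ order 0.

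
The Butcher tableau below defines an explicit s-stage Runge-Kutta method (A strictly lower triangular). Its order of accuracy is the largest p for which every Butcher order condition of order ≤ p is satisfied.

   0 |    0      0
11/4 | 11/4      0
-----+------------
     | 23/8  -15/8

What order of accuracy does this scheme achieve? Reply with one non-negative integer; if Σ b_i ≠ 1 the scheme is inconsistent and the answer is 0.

b = (23/8, -15/8)
c = (0, 11/4)
Σ b_i: 23/8·1 + (-15/8)·1 = 1 ✓
b·c: (-15/8)·11/4 = -165/32 ≠ 1/2 ⇒ order 1.

1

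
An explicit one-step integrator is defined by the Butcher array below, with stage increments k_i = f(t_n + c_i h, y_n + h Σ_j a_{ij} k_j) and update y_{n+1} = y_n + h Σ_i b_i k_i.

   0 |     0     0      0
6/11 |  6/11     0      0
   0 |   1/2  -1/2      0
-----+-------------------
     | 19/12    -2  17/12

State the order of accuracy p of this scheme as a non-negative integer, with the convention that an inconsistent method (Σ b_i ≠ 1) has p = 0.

b = (19/12, -2, 17/12)
c = (0, 6/11, 0)
Ac = (0, 0, -3/11)
Σ b_i: 19/12·1 + (-2)·1 + 17/12·1 = 1 ✓
b·c: (-2)·6/11 = -12/11 ≠ 1/2 ⇒ order 1.

1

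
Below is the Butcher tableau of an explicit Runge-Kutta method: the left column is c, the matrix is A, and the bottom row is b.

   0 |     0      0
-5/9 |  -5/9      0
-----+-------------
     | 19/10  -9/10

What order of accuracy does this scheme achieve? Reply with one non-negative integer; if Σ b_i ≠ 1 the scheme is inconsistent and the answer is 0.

b = (19/10, -9/10)
c = (0, -5/9)
Σ b_i: 19/10·1 + (-9/10)·1 = 1 ✓
b·c: (-9/10)·(-5/9) = 1/2 ✓; 2 stages ⇒ order 2.

2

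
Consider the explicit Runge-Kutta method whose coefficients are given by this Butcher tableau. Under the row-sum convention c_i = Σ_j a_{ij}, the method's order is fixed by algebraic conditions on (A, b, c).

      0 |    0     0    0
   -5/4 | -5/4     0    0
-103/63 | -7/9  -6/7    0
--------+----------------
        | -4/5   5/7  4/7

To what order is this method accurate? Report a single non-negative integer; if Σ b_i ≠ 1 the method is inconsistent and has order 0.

b = (-4/5, 5/7, 4/7)
c = (0, -5/4, -103/63)
Ac = (0, 0, 15/14)
Σ b_i: (-4/5)·1 + 5/7·1 + 4/7·1 = 17/35 ≠ 1 ⇒ order 0.

0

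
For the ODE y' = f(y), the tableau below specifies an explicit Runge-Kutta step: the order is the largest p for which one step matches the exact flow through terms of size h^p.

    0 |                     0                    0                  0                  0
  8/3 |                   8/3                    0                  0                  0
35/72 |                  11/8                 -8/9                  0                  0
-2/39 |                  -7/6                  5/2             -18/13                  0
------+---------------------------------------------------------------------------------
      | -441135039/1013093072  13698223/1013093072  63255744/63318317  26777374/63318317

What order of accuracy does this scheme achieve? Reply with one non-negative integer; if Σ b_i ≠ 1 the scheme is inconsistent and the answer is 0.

3

b = (-441135039/1013093072, 13698223/1013093072, 63255744/63318317, 26777374/63318317)
c = (0, 8/3, 35/72, -2/39)
Ac = (0, 0, -64/27, 935/156)
Σ b_i: (-441135039/1013093072)·1 + 13698223/1013093072·1 + 63255744/63318317·1 + 26777374/63318317·1 = 1 ✓
b·c: 13698223/1013093072·8/3 + 63255744/63318317·35/72 + 26777374/63318317·(-2/39) = 1/2 ✓
b·c²: 13698223/1013093072·64/9 + 63255744/63318317·1225/5184 + 26777374/63318317·4/1521 = 1/3 ✓
b·Ac: 63255744/63318317·(-64/27) + 26777374/63318317·935/156 = 1/6 ✓
b·c³: 13698223/1013093072·512/27 + 63255744/63318317·42875/373248 + 26777374/63318317·(-8/59319) = 197943001925/533393502408 ≠ 1/4 ⇒ order 3.
b·(c∘Ac): 63255744/63318317·(-280/243) + 26777374/63318317·(-935/3042) = -2190176995/1709594559 ≠ 1/8
b·Ac²: 63255744/63318317·(-512/81) + 26777374/63318317·65335/3744 = 3237222431/3039279216 ≠ 1/12
b·A²c: 26777374/63318317·128/39 = 263654144/189954951 ≠ 1/24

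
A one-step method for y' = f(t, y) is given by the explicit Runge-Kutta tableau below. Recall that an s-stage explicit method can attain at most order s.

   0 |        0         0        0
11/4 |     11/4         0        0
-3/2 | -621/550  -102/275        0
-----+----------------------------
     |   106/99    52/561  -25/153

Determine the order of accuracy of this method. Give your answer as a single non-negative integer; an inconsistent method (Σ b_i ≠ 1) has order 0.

3

b = (106/99, 52/561, -25/153)
c = (0, 11/4, -3/2)
Ac = (0, 0, -51/50)
Σ b_i: 106/99·1 + 52/561·1 + (-25/153)·1 = 1 ✓
b·c: 52/561·11/4 + (-25/153)·(-3/2) = 1/2 ✓
b·c²: 52/561·121/16 + (-25/153)·9/4 = 1/3 ✓
b·Ac: (-25/153)·(-51/50) = 1/6 ✓; 3 stages ⇒ order 3.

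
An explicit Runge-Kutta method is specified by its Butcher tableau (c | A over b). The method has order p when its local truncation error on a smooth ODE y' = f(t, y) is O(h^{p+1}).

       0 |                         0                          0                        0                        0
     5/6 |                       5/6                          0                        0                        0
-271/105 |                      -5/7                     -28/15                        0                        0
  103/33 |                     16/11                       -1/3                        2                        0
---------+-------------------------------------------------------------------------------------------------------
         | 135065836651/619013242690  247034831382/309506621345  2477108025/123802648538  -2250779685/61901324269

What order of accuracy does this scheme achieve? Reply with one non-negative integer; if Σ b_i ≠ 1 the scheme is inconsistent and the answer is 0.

b = (135065836651/619013242690, 247034831382/309506621345, 2477108025/123802648538, -2250779685/61901324269)
c = (0, 5/6, -271/105, 103/33)
Ac = (0, 0, -14/9, -3427/630)
Σ b_i: 135065836651/619013242690·1 + 247034831382/309506621345·1 + 2477108025/123802648538·1 + (-2250779685/61901324269)·1 = 1 ✓
b·c: 247034831382/309506621345·5/6 + 2477108025/123802648538·(-271/105) + (-2250779685/61901324269)·103/33 = 1/2 ✓
b·c²: 247034831382/309506621345·25/36 + 2477108025/123802648538·73441/11025 + (-2250779685/61901324269)·10609/1089 = 1/3 ✓
b·Ac: 2477108025/123802648538·(-14/9) + (-2250779685/61901324269)·(-3427/630) = 1/6 ✓
b·c³: 247034831382/309506621345·125/216 + 2477108025/123802648538·(-19902511/1157625) + (-2250779685/61901324269)·1092727/35937 = -847410980855881/857952354368340 ≠ 1/4 ⇒ order 3.
b·(c∘Ac): 2477108025/123802648538·542/135 + (-2250779685/61901324269)·(-352981/20790) = 777369775157/1114223836842 ≠ 1/8
b·Ac²: 2477108025/123802648538·(-35/27) + (-2250779685/61901324269)·1731959/132300 = -39149239481873/77995668578940 ≠ 1/12
b·A²c: (-2250779685/61901324269)·(-28/9) = 21007277060/185703972807 ≠ 1/24

3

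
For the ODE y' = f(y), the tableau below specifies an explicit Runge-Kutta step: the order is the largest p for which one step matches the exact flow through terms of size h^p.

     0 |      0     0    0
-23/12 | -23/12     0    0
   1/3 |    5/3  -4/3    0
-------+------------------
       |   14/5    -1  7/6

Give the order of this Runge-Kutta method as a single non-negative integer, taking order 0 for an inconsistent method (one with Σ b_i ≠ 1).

b = (14/5, -1, 7/6)
c = (0, -23/12, 1/3)
Ac = (0, 0, 23/9)
Σ b_i: 14/5·1 + (-1)·1 + 7/6·1 = 89/30 ≠ 1 ⇒ order 0.

0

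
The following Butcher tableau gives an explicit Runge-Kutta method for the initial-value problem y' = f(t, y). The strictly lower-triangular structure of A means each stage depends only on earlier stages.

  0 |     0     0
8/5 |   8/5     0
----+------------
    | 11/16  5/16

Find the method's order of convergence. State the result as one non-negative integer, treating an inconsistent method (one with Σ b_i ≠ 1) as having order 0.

b = (11/16, 5/16)
c = (0, 8/5)
Σ b_i: 11/16·1 + 5/16·1 = 1 ✓
b·c: 5/16·8/5 = 1/2 ✓; 2 stages ⇒ order 2.

2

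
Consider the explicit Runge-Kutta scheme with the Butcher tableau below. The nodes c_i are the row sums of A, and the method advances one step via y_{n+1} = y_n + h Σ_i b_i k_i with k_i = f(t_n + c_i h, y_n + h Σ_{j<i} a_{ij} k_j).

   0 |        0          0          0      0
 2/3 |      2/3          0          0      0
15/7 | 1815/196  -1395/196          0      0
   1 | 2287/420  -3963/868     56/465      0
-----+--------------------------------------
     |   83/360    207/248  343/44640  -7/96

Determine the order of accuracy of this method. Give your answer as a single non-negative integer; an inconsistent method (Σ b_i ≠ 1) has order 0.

b = (83/360, 207/248, 343/44640, -7/96)
c = (0, 2/3, 15/7, 1)
Ac = (0, 0, -465/98, -39/14)
Σ b_i: 83/360·1 + 207/248·1 + 343/44640·1 + (-7/96)·1 = 1 ✓
b·c: 207/248·2/3 + 343/44640·15/7 + (-7/96)·1 = 1/2 ✓
b·c²: 207/248·4/9 + 343/44640·225/49 + (-7/96)·1 = 1/3 ✓
b·Ac: 343/44640·(-465/98) + (-7/96)·(-39/14) = 1/6 ✓
b·c³: 207/248·8/27 + 343/44640·3375/343 + (-7/96)·1 = 1/4 ✓
b·(c∘Ac): 343/44640·(-6975/686) + (-7/96)·(-39/14) = 1/8 ✓
b·Ac²: 343/44640·(-155/49) + (-7/96)·(-31/21) = 1/12 ✓
b·A²c: (-7/96)·(-4/7) = 1/24 ✓; 4 stages ⇒ order 4.

4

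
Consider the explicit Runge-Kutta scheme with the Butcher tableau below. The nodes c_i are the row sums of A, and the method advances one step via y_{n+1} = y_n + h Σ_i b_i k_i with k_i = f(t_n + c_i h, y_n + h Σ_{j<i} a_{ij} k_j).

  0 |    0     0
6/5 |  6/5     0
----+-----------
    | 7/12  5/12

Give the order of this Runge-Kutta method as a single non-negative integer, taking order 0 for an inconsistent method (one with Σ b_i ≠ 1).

b = (7/12, 5/12)
c = (0, 6/5)
Σ b_i: 7/12·1 + 5/12·1 = 1 ✓
b·c: 5/12·6/5 = 1/2 ✓; 2 stages ⇒ order 2.

2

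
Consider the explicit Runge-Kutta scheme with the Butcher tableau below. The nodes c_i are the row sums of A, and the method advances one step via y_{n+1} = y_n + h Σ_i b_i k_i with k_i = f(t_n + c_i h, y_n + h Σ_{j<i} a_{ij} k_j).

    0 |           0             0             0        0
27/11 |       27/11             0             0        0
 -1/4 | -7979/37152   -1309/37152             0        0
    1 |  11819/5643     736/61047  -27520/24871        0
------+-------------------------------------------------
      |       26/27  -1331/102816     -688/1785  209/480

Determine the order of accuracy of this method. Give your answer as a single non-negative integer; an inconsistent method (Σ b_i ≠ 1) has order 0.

b = (26/27, -1331/102816, -688/1785, 209/480)
c = (0, 27/11, -1/4, 1)
Ac = (0, 0, -119/1376, 64/209)
Σ b_i: 26/27·1 + (-1331/102816)·1 + (-688/1785)·1 + 209/480·1 = 1 ✓
b·c: (-1331/102816)·27/11 + (-688/1785)·(-1/4) + 209/480·1 = 1/2 ✓
b·c²: (-1331/102816)·729/121 + (-688/1785)·1/16 + 209/480·1 = 1/3 ✓
b·Ac: (-688/1785)·(-119/1376) + 209/480·64/209 = 1/6 ✓
b·c³: (-1331/102816)·19683/1331 + (-688/1785)·(-1/64) + 209/480·1 = 1/4 ✓
b·(c∘Ac): (-688/1785)·119/5504 + 209/480·64/209 = 1/8 ✓
b·Ac²: (-688/1785)·(-3213/15136) + 209/480·8/2299 = 1/12 ✓
b·A²c: 209/480·20/209 = 1/24 ✓; 4 stages ⇒ order 4.

4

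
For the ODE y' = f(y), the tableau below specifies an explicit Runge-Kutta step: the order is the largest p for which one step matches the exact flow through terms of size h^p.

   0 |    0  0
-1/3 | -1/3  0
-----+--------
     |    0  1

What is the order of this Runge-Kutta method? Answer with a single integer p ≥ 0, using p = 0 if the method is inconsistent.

1

b = (0, 1)
c = (0, -1/3)
Σ b_i: 1·1 = 1 ✓
b·c: 1·(-1/3) = -1/3 ≠ 1/2 ⇒ order 1.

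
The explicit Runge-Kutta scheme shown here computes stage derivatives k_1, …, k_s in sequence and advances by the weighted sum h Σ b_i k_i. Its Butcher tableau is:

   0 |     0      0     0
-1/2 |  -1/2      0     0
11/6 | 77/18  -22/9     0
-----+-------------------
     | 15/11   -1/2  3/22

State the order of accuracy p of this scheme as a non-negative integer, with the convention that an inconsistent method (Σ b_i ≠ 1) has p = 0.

3

b = (15/11, -1/2, 3/22)
c = (0, -1/2, 11/6)
Ac = (0, 0, 11/9)
Σ b_i: 15/11·1 + (-1/2)·1 + 3/22·1 = 1 ✓
b·c: (-1/2)·(-1/2) + 3/22·11/6 = 1/2 ✓
b·c²: (-1/2)·1/4 + 3/22·121/36 = 1/3 ✓
b·Ac: 3/22·11/9 = 1/6 ✓; 3 stages ⇒ order 3.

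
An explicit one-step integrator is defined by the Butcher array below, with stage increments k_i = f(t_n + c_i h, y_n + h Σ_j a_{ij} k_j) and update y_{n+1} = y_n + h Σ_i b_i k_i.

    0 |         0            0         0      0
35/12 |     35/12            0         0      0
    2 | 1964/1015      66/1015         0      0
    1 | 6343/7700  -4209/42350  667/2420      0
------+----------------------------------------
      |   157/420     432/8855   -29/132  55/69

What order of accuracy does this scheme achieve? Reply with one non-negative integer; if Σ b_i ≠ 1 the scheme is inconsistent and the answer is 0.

4

b = (157/420, 432/8855, -29/132, 55/69)
c = (0, 35/12, 2, 1)
Ac = (0, 0, 11/58, 23/88)
Σ b_i: 157/420·1 + 432/8855·1 + (-29/132)·1 + 55/69·1 = 1 ✓
b·c: 432/8855·35/12 + (-29/132)·2 + 55/69·1 = 1/2 ✓
b·c²: 432/8855·1225/144 + (-29/132)·4 + 55/69·1 = 1/3 ✓
b·Ac: (-29/132)·11/58 + 55/69·23/88 = 1/6 ✓
b·c³: 432/8855·42875/1728 + (-29/132)·8 + 55/69·1 = 1/4 ✓
b·(c∘Ac): (-29/132)·11/29 + 55/69·23/88 = 1/8 ✓
b·Ac²: (-29/132)·385/696 + 55/69·1357/5280 = 1/12 ✓
b·A²c: 55/69·23/440 = 1/24 ✓; 4 stages ⇒ order 4.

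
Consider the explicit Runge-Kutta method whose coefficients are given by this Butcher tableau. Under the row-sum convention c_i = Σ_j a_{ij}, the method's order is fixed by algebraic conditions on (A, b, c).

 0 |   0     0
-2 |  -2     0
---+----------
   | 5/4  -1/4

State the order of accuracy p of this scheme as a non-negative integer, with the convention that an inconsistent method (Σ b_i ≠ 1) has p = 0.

2

b = (5/4, -1/4)
c = (0, -2)
Σ b_i: 5/4·1 + (-1/4)·1 = 1 ✓
b·c: (-1/4)·(-2) = 1/2 ✓; 2 stages ⇒ order 2.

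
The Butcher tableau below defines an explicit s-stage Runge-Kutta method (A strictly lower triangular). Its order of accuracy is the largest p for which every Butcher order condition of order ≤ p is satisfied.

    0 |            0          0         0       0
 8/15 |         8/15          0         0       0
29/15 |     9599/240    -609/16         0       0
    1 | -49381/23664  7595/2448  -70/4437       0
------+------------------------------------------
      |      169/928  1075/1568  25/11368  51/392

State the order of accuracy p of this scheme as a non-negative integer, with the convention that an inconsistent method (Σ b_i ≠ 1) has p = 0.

4

b = (169/928, 1075/1568, 25/11368, 51/392)
c = (0, 8/15, 29/15, 1)
Ac = (0, 0, -203/10, 497/306)
Σ b_i: 169/928·1 + 1075/1568·1 + 25/11368·1 + 51/392·1 = 1 ✓
b·c: 1075/1568·8/15 + 25/11368·29/15 + 51/392·1 = 1/2 ✓
b·c²: 1075/1568·64/225 + 25/11368·841/225 + 51/392·1 = 1/3 ✓
b·Ac: 25/11368·(-203/10) + 51/392·497/306 = 1/6 ✓
b·c³: 1075/1568·512/3375 + 25/11368·24389/3375 + 51/392·1 = 1/4 ✓
b·(c∘Ac): 25/11368·(-5887/150) + 51/392·497/306 = 1/8 ✓
b·Ac²: 25/11368·(-812/75) + 51/392·14/17 = 1/12 ✓
b·A²c: 51/392·49/153 = 1/24 ✓; 4 stages ⇒ order 4.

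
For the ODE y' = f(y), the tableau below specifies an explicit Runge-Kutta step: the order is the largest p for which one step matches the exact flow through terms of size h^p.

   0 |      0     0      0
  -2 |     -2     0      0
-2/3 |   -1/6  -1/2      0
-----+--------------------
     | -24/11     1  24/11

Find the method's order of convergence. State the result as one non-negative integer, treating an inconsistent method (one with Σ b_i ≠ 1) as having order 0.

b = (-24/11, 1, 24/11)
c = (0, -2, -2/3)
Ac = (0, 0, 1)
Σ b_i: (-24/11)·1 + 1·1 + 24/11·1 = 1 ✓
b·c: 1·(-2) + 24/11·(-2/3) = -38/11 ≠ 1/2 ⇒ order 1.

1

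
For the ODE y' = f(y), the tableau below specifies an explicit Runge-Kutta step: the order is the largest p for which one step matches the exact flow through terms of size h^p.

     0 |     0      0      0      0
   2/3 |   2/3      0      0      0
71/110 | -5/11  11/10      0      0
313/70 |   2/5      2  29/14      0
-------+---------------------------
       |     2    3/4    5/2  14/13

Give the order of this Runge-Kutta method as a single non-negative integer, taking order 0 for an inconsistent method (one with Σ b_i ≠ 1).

0

b = (2, 3/4, 5/2, 14/13)
c = (0, 2/3, 71/110, 313/70)
Ac = (0, 0, 11/15, 12337/4620)
Σ b_i: 2·1 + 3/4·1 + 5/2·1 + 14/13·1 = 329/52 ≠ 1 ⇒ order 0.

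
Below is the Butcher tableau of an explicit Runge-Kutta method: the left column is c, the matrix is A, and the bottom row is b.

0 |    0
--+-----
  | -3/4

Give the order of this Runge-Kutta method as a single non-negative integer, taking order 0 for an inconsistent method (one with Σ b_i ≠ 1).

0

b = (-3/4)
c = (0)
Σ b_i: (-3/4)·1 = -3/4 ≠ 1 ⇒ order 0.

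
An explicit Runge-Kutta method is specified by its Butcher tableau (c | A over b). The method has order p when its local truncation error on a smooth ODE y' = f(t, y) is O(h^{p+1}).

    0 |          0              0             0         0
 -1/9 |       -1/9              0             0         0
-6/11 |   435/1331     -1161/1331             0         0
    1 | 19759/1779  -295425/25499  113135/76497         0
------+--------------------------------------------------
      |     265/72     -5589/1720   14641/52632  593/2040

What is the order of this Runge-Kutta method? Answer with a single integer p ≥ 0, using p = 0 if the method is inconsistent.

4

b = (265/72, -5589/1720, 14641/52632, 593/2040)
c = (0, -1/9, -6/11, 1)
Ac = (0, 0, 129/1331, 285/593)
Σ b_i: 265/72·1 + (-5589/1720)·1 + 14641/52632·1 + 593/2040·1 = 1 ✓
b·c: (-5589/1720)·(-1/9) + 14641/52632·(-6/11) + 593/2040·1 = 1/2 ✓
b·c²: (-5589/1720)·1/81 + 14641/52632·36/121 + 593/2040·1 = 1/3 ✓
b·Ac: 14641/52632·129/1331 + 593/2040·285/593 = 1/6 ✓
b·c³: (-5589/1720)·(-1/729) + 14641/52632·(-216/1331) + 593/2040·1 = 1/4 ✓
b·(c∘Ac): 14641/52632·(-774/14641) + 593/2040·285/593 = 1/8 ✓
b·Ac²: 14641/52632·(-43/3993) + 593/2040·1585/5337 = 1/12 ✓
b·A²c: 593/2040·85/593 = 1/24 ✓; 4 stages ⇒ order 4.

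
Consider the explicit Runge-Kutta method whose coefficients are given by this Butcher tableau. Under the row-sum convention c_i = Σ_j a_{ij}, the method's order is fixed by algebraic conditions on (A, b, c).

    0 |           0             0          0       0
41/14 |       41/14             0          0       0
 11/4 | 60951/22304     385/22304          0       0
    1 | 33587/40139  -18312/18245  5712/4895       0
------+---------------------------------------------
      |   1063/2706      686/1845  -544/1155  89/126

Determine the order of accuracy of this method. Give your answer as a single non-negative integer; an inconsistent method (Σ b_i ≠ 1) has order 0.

b = (1063/2706, 686/1845, -544/1155, 89/126)
c = (0, 41/14, 11/4, 1)
Ac = (0, 0, 55/1088, 24/89)
Σ b_i: 1063/2706·1 + 686/1845·1 + (-544/1155)·1 + 89/126·1 = 1 ✓
b·c: 686/1845·41/14 + (-544/1155)·11/4 + 89/126·1 = 1/2 ✓
b·c²: 686/1845·1681/196 + (-544/1155)·121/16 + 89/126·1 = 1/3 ✓
b·Ac: (-544/1155)·55/1088 + 89/126·24/89 = 1/6 ✓
b·c³: 686/1845·68921/2744 + (-544/1155)·1331/64 + 89/126·1 = 1/4 ✓
b·(c∘Ac): (-544/1155)·605/4352 + 89/126·24/89 = 1/8 ✓
b·Ac²: (-544/1155)·2255/15232 + 89/126·135/623 = 1/12 ✓
b·A²c: 89/126·21/356 = 1/24 ✓; 4 stages ⇒ order 4.

4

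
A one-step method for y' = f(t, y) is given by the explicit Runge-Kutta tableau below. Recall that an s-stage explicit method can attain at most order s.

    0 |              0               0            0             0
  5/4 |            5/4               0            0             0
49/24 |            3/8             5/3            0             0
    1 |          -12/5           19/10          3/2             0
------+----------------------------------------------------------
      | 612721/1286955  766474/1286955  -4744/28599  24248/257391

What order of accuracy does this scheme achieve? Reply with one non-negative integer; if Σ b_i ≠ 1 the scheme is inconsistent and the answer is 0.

b = (612721/1286955, 766474/1286955, -4744/28599, 24248/257391)
c = (0, 5/4, 49/24, 1)
Ac = (0, 0, 25/12, 87/16)
Σ b_i: 612721/1286955·1 + 766474/1286955·1 + (-4744/28599)·1 + 24248/257391·1 = 1 ✓
b·c: 766474/1286955·5/4 + (-4744/28599)·49/24 + 24248/257391·1 = 1/2 ✓
b·c²: 766474/1286955·25/16 + (-4744/28599)·2401/576 + 24248/257391·1 = 1/3 ✓
b·Ac: (-4744/28599)·25/12 + 24248/257391·87/16 = 1/6 ✓
b·c³: 766474/1286955·125/64 + (-4744/28599)·117649/13824 + 24248/257391·1 = -7624691/49419072 ≠ 1/4 ⇒ order 3.
b·(c∘Ac): (-4744/28599)·1225/288 + 24248/257391·87/16 = -199031/1029564 ≠ 1/8
b·Ac²: (-4744/28599)·125/48 + 24248/257391·3541/384 = 5395771/12354768 ≠ 1/12
b·A²c: 24248/257391·25/8 = 75775/257391 ≠ 1/24

3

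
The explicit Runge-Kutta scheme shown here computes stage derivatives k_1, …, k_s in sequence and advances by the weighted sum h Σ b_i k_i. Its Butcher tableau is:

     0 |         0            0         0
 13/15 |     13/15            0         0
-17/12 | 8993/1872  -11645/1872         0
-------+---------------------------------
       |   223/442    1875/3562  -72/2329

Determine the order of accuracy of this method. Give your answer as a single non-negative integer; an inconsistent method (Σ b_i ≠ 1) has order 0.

3

b = (223/442, 1875/3562, -72/2329)
c = (0, 13/15, -17/12)
Ac = (0, 0, -2329/432)
Σ b_i: 223/442·1 + 1875/3562·1 + (-72/2329)·1 = 1 ✓
b·c: 1875/3562·13/15 + (-72/2329)·(-17/12) = 1/2 ✓
b·c²: 1875/3562·169/225 + (-72/2329)·289/144 = 1/3 ✓
b·Ac: (-72/2329)·(-2329/432) = 1/6 ✓; 3 stages ⇒ order 3.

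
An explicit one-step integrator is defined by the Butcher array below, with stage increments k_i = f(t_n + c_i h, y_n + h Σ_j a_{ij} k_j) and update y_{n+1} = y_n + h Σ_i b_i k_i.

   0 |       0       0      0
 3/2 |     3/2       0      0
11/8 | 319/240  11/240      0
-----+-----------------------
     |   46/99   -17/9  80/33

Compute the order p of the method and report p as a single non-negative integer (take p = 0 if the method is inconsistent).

b = (46/99, -17/9, 80/33)
c = (0, 3/2, 11/8)
Ac = (0, 0, 11/160)
Σ b_i: 46/99·1 + (-17/9)·1 + 80/33·1 = 1 ✓
b·c: (-17/9)·3/2 + 80/33·11/8 = 1/2 ✓
b·c²: (-17/9)·9/4 + 80/33·121/64 = 1/3 ✓
b·Ac: 80/33·11/160 = 1/6 ✓; 3 stages ⇒ order 3.

3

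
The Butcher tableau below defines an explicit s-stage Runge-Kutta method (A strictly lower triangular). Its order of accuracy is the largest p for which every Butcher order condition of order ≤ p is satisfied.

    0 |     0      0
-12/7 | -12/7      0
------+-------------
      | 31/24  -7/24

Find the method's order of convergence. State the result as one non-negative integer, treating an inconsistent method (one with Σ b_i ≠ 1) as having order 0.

2

b = (31/24, -7/24)
c = (0, -12/7)
Σ b_i: 31/24·1 + (-7/24)·1 = 1 ✓
b·c: (-7/24)·(-12/7) = 1/2 ✓; 2 stages ⇒ order 2.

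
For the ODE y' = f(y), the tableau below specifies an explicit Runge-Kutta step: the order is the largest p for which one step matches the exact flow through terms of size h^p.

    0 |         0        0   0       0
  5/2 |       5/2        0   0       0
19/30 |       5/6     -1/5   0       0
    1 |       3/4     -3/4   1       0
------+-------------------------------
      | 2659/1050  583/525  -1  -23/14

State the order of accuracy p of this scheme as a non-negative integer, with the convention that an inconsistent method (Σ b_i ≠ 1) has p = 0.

2

b = (2659/1050, 583/525, -1, -23/14)
c = (0, 5/2, 19/30, 1)
Ac = (0, 0, -1/2, -149/120)
Σ b_i: 2659/1050·1 + 583/525·1 + (-1)·1 + (-23/14)·1 = 1 ✓
b·c: 583/525·5/2 + (-1)·19/30 + (-23/14)·1 = 1/2 ✓
b·c²: 583/525·25/4 + (-1)·361/900 + (-23/14)·1 = 7712/1575 ≠ 1/3 ⇒ order 2.
b·Ac: (-1)·(-1/2) + (-23/14)·(-149/120) = 4267/1680 ≠ 1/6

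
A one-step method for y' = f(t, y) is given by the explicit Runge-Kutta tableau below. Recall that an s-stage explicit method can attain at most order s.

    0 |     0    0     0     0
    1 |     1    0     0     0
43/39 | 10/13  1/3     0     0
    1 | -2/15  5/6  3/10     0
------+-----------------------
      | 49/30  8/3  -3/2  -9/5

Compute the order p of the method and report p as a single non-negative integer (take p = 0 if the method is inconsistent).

1

b = (49/30, 8/3, -3/2, -9/5)
c = (0, 1, 43/39, 1)
Ac = (0, 0, 1/3, 227/195)
Σ b_i: 49/30·1 + 8/3·1 + (-3/2)·1 + (-9/5)·1 = 1 ✓
b·c: 8/3·1 + (-3/2)·43/39 + (-9/5)·1 = -307/390 ≠ 1/2 ⇒ order 1.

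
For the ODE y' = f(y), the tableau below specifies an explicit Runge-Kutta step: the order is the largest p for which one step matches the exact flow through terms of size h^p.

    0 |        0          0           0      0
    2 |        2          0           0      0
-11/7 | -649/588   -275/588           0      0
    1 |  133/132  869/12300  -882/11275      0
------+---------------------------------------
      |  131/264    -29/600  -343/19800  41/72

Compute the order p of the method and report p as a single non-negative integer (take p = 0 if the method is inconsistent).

b = (131/264, -29/600, -343/19800, 41/72)
c = (0, 2, -11/7, 1)
Ac = (0, 0, -275/294, 65/246)
Σ b_i: 131/264·1 + (-29/600)·1 + (-343/19800)·1 + 41/72·1 = 1 ✓
b·c: (-29/600)·2 + (-343/19800)·(-11/7) + 41/72·1 = 1/2 ✓
b·c²: (-29/600)·4 + (-343/19800)·121/49 + 41/72·1 = 1/3 ✓
b·Ac: (-343/19800)·(-275/294) + 41/72·65/246 = 1/6 ✓
b·c³: (-29/600)·8 + (-343/19800)·(-1331/343) + 41/72·1 = 1/4 ✓
b·(c∘Ac): (-343/19800)·3025/2058 + 41/72·65/246 = 1/8 ✓
b·Ac²: (-343/19800)·(-275/147) + 41/72·11/123 = 1/12 ✓
b·A²c: 41/72·3/41 = 1/24 ✓; 4 stages ⇒ order 4.

4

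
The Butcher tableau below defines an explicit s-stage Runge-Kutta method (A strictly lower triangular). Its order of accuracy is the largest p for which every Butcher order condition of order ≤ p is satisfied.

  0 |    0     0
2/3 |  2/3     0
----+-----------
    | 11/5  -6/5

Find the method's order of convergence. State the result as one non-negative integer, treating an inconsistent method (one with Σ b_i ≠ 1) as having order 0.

b = (11/5, -6/5)
c = (0, 2/3)
Σ b_i: 11/5·1 + (-6/5)·1 = 1 ✓
b·c: (-6/5)·2/3 = -4/5 ≠ 1/2 ⇒ order 1.

1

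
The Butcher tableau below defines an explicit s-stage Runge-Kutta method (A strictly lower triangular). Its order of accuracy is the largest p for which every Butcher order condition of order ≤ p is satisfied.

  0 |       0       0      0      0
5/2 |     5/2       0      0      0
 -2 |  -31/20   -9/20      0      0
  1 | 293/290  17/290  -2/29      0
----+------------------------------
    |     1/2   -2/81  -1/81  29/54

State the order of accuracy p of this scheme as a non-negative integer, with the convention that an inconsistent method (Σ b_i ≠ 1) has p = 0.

b = (1/2, -2/81, -1/81, 29/54)
c = (0, 5/2, -2, 1)
Ac = (0, 0, -9/8, 33/116)
Σ b_i: 1/2·1 + (-2/81)·1 + (-1/81)·1 + 29/54·1 = 1 ✓
b·c: (-2/81)·5/2 + (-1/81)·(-2) + 29/54·1 = 1/2 ✓
b·c²: (-2/81)·25/4 + (-1/81)·4 + 29/54·1 = 1/3 ✓
b·Ac: (-1/81)·(-9/8) + 29/54·33/116 = 1/6 ✓
b·c³: (-2/81)·125/8 + (-1/81)·(-8) + 29/54·1 = 1/4 ✓
b·(c∘Ac): (-1/81)·9/4 + 29/54·33/116 = 1/8 ✓
b·Ac²: (-1/81)·(-45/16) + 29/54·21/232 = 1/12 ✓
b·A²c: 29/54·9/116 = 1/24 ✓; 4 stages ⇒ order 4.

4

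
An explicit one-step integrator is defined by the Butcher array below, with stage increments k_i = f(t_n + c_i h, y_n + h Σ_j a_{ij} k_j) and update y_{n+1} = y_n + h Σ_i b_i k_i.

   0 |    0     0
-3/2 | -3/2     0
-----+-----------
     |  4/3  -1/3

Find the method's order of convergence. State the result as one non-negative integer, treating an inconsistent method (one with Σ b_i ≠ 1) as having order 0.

b = (4/3, -1/3)
c = (0, -3/2)
Σ b_i: 4/3·1 + (-1/3)·1 = 1 ✓
b·c: (-1/3)·(-3/2) = 1/2 ✓; 2 stages ⇒ order 2.

2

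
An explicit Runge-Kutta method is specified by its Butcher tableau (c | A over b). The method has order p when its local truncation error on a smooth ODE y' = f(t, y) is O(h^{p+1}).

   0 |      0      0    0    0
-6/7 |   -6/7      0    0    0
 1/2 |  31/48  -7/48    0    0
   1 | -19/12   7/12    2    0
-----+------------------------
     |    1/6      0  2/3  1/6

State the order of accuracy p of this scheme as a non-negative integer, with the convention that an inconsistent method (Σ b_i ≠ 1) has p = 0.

4

b = (1/6, 0, 2/3, 1/6)
c = (0, -6/7, 1/2, 1)
Ac = (0, 0, 1/8, 1/2)
Σ b_i: 1/6·1 + 2/3·1 + 1/6·1 = 1 ✓
b·c: 2/3·1/2 + 1/6·1 = 1/2 ✓
b·c²: 2/3·1/4 + 1/6·1 = 1/3 ✓
b·Ac: 2/3·1/8 + 1/6·1/2 = 1/6 ✓
b·c³: 2/3·1/8 + 1/6·1 = 1/4 ✓
b·(c∘Ac): 2/3·1/16 + 1/6·1/2 = 1/8 ✓
b·Ac²: 2/3·(-3/28) + 1/6·13/14 = 1/12 ✓
b·A²c: 1/6·1/4 = 1/24 ✓; 4 stages ⇒ order 4.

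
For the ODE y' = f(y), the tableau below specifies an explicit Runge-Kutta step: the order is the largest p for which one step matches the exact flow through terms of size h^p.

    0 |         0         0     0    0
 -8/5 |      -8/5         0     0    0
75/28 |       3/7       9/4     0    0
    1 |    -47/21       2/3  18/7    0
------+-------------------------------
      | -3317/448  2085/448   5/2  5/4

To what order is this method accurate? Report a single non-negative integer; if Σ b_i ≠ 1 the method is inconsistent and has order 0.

2

b = (-3317/448, 2085/448, 5/2, 5/4)
c = (0, -8/5, 75/28, 1)
Ac = (0, 0, -18/5, 8557/1470)
Σ b_i: (-3317/448)·1 + 2085/448·1 + 5/2·1 + 5/4·1 = 1 ✓
b·c: 2085/448·(-8/5) + 5/2·75/28 + 5/4·1 = 1/2 ✓
b·c²: 2085/448·64/25 + 5/2·5625/784 + 5/4·1 = 243833/7840 ≠ 1/3 ⇒ order 2.
b·Ac: 5/2·(-18/5) + 5/4·8557/1470 = -2027/1176 ≠ 1/6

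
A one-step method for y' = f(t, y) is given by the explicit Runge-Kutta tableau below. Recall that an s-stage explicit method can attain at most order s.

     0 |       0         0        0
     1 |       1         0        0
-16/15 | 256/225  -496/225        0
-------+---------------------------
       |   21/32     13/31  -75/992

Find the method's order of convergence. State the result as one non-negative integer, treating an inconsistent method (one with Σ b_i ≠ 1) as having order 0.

3

b = (21/32, 13/31, -75/992)
c = (0, 1, -16/15)
Ac = (0, 0, -496/225)
Σ b_i: 21/32·1 + 13/31·1 + (-75/992)·1 = 1 ✓
b·c: 13/31·1 + (-75/992)·(-16/15) = 1/2 ✓
b·c²: 13/31·1 + (-75/992)·256/225 = 1/3 ✓
b·Ac: (-75/992)·(-496/225) = 1/6 ✓; 3 stages ⇒ order 3.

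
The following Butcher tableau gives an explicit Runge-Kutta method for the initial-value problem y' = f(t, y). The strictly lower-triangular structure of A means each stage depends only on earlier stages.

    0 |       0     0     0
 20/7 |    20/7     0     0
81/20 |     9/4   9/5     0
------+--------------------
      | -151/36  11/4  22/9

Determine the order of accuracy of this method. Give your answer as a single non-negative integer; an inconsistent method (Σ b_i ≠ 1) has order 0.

b = (-151/36, 11/4, 22/9)
c = (0, 20/7, 81/20)
Ac = (0, 0, 36/7)
Σ b_i: (-151/36)·1 + 11/4·1 + 22/9·1 = 1 ✓
b·c: 11/4·20/7 + 22/9·81/20 = 1243/70 ≠ 1/2 ⇒ order 1.

1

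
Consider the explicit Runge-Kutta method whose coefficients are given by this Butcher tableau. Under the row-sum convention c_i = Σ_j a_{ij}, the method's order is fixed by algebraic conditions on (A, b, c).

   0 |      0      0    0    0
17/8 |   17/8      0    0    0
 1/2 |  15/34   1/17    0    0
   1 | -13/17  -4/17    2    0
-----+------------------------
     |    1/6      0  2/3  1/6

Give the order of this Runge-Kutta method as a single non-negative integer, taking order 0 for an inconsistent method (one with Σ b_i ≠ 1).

4

b = (1/6, 0, 2/3, 1/6)
c = (0, 17/8, 1/2, 1)
Ac = (0, 0, 1/8, 1/2)
Σ b_i: 1/6·1 + 2/3·1 + 1/6·1 = 1 ✓
b·c: 2/3·1/2 + 1/6·1 = 1/2 ✓
b·c²: 2/3·1/4 + 1/6·1 = 1/3 ✓
b·Ac: 2/3·1/8 + 1/6·1/2 = 1/6 ✓
b·c³: 2/3·1/8 + 1/6·1 = 1/4 ✓
b·(c∘Ac): 2/3·1/16 + 1/6·1/2 = 1/8 ✓
b·Ac²: 2/3·17/64 + 1/6·(-9/16) = 1/12 ✓
b·A²c: 1/6·1/4 = 1/24 ✓; 4 stages ⇒ order 4.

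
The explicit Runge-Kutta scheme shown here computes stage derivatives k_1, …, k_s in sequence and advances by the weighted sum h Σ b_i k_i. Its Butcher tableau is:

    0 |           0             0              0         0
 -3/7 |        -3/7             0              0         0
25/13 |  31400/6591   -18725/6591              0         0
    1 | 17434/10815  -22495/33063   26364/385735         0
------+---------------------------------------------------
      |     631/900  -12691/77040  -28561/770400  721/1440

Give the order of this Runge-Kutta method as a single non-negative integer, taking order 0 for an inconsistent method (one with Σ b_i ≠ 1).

b = (631/900, -12691/77040, -28561/770400, 721/1440)
c = (0, -3/7, 25/13, 1)
Ac = (0, 0, 2675/2197, 305/721)
Σ b_i: 631/900·1 + (-12691/77040)·1 + (-28561/770400)·1 + 721/1440·1 = 1 ✓
b·c: (-12691/77040)·(-3/7) + (-28561/770400)·25/13 + 721/1440·1 = 1/2 ✓
b·c²: (-12691/77040)·9/49 + (-28561/770400)·625/169 + 721/1440·1 = 1/3 ✓
b·Ac: (-28561/770400)·2675/2197 + 721/1440·305/721 = 1/6 ✓
b·c³: (-12691/77040)·(-27/343) + (-28561/770400)·15625/2197 + 721/1440·1 = 1/4 ✓
b·(c∘Ac): (-28561/770400)·66875/28561 + 721/1440·305/721 = 1/8 ✓
b·Ac²: (-28561/770400)·(-8025/15379) + 721/1440·645/5047 = 1/12 ✓
b·A²c: 721/1440·60/721 = 1/24 ✓; 4 stages ⇒ order 4.

4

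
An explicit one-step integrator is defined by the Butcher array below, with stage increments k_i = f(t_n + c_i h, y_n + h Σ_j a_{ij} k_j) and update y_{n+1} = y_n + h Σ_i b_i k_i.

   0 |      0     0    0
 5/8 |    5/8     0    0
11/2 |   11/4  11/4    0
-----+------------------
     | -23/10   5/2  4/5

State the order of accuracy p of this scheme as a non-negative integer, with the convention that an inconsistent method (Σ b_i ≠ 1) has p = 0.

1

b = (-23/10, 5/2, 4/5)
c = (0, 5/8, 11/2)
Ac = (0, 0, 55/32)
Σ b_i: (-23/10)·1 + 5/2·1 + 4/5·1 = 1 ✓
b·c: 5/2·5/8 + 4/5·11/2 = 477/80 ≠ 1/2 ⇒ order 1.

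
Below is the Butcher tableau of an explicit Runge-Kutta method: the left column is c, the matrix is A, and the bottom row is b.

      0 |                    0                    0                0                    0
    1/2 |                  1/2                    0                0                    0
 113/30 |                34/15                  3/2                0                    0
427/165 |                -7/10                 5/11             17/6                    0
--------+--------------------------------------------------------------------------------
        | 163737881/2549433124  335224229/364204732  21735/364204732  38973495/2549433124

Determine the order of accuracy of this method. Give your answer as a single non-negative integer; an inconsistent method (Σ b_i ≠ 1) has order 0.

3

b = (163737881/2549433124, 335224229/364204732, 21735/364204732, 38973495/2549433124)
c = (0, 1/2, 113/30, 427/165)
Ac = (0, 0, 3/4, 21581/1980)
Σ b_i: 163737881/2549433124·1 + 335224229/364204732·1 + 21735/364204732·1 + 38973495/2549433124·1 = 1 ✓
b·c: 335224229/364204732·1/2 + 21735/364204732·113/30 + 38973495/2549433124·427/165 = 1/2 ✓
b·c²: 335224229/364204732·1/4 + 21735/364204732·12769/900 + 38973495/2549433124·182329/27225 = 1/3 ✓
b·Ac: 21735/364204732·3/4 + 38973495/2549433124·21581/1980 = 1/6 ✓
b·c³: 335224229/364204732·1/8 + 21735/364204732·1442897/27000 + 38973495/2549433124·77854483/4492125 = 1381635901577/3605626846800 ≠ 1/4 ⇒ order 3.
b·(c∘Ac): 21735/364204732·113/40 + 38973495/2549433124·9215087/326700 = 56557979681/131113703520 ≠ 1/8
b·Ac²: 21735/364204732·3/8 + 38973495/2549433124·2394553/59400 = 40401510131/65556851760 ≠ 1/12
b·A²c: 38973495/2549433124·17/8 = 662549415/20395464992 ≠ 1/24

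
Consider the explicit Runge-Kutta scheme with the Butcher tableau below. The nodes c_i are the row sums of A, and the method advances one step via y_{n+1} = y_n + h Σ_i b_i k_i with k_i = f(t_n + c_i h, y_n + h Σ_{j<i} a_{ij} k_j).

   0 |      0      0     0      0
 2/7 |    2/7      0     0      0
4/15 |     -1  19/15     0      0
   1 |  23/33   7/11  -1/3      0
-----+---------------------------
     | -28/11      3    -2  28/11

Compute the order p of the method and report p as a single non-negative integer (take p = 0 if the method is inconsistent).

1

b = (-28/11, 3, -2, 28/11)
c = (0, 2/7, 4/15, 1)
Ac = (0, 0, 38/105, 46/495)
Σ b_i: (-28/11)·1 + 3·1 + (-2)·1 + 28/11·1 = 1 ✓
b·c: 3·2/7 + (-2)·4/15 + 28/11·1 = 3314/1155 ≠ 1/2 ⇒ order 1.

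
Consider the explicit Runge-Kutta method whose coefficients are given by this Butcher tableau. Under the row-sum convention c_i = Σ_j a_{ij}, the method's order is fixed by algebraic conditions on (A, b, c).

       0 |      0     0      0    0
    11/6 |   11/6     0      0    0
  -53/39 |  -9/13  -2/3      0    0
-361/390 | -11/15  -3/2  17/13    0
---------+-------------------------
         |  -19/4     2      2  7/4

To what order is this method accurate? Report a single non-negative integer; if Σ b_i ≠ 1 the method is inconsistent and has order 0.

1

b = (-19/4, 2, 2, 7/4)
c = (0, 11/6, -53/39, -361/390)
Ac = (0, 0, -11/9, -9181/2028)
Σ b_i: (-19/4)·1 + 2·1 + 2·1 + 7/4·1 = 1 ✓
b·c: 2·11/6 + 2·(-53/39) + 7/4·(-361/390) = -349/520 ≠ 1/2 ⇒ order 1.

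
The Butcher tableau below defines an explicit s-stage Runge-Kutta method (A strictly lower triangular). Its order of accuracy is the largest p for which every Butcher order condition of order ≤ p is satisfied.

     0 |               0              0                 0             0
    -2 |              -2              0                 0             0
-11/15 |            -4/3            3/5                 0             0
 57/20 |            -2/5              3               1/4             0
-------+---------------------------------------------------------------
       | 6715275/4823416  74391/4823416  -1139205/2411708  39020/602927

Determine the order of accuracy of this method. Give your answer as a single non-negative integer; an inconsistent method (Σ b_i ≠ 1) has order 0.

3

b = (6715275/4823416, 74391/4823416, -1139205/2411708, 39020/602927)
c = (0, -2, -11/15, 57/20)
Ac = (0, 0, -6/5, -371/60)
Σ b_i: 6715275/4823416·1 + 74391/4823416·1 + (-1139205/2411708)·1 + 39020/602927·1 = 1 ✓
b·c: 74391/4823416·(-2) + (-1139205/2411708)·(-11/15) + 39020/602927·57/20 = 1/2 ✓
b·c²: 74391/4823416·4 + (-1139205/2411708)·121/225 + 39020/602927·3249/400 = 1/3 ✓
b·Ac: (-1139205/2411708)·(-6/5) + 39020/602927·(-371/60) = 1/6 ✓
b·c³: 74391/4823416·(-8) + (-1139205/2411708)·(-1331/3375) + 39020/602927·185193/8000 = 35666717/22847760 ≠ 1/4 ⇒ order 3.
b·(c∘Ac): (-1139205/2411708)·22/25 + 39020/602927·(-7049/400) = -18765101/12058540 ≠ 1/8
b·Ac²: (-1139205/2411708)·12/5 + 39020/602927·10921/900 = -497456/1427985 ≠ 1/12
b·A²c: 39020/602927·(-3/10) = -11706/602927 ≠ 1/24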